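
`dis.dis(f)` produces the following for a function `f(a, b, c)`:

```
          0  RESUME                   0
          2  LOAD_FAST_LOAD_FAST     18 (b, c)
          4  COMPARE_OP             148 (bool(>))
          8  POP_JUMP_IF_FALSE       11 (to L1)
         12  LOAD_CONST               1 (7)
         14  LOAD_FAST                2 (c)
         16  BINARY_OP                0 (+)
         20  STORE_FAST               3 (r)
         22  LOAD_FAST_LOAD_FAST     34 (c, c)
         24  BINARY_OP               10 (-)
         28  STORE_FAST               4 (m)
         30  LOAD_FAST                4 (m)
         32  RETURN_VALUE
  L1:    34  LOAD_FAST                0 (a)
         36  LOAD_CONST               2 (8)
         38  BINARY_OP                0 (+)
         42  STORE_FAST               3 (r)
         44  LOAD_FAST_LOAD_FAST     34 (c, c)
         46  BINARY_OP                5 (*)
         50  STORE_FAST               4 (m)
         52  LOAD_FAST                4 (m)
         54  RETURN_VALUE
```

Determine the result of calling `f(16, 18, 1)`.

0

LOAD_FAST_LOAD_FAST b,c → push 18,1. Stack: [18, 1]
COMPARE_OP bool(>) → 18 vs 1 = True. Stack: [True]
POP_JUMP_IF_FALSE → pop True; no jump. Stack: []
LOAD_CONST → push 7. Stack: [7]
LOAD_FAST c → push 1. Stack: [7, 1]
BINARY_OP + → 7 + 1 = 8. Stack: [8]
STORE_FAST r → r=8. Stack: []
LOAD_FAST_LOAD_FAST c,c → push 1,1. Stack: [1, 1]
BINARY_OP - → 1 - 1 = 0. Stack: [0]
STORE_FAST m → m=0. Stack: []
LOAD_FAST m → push 0. Stack: [0]
RETURN_VALUE → return 0.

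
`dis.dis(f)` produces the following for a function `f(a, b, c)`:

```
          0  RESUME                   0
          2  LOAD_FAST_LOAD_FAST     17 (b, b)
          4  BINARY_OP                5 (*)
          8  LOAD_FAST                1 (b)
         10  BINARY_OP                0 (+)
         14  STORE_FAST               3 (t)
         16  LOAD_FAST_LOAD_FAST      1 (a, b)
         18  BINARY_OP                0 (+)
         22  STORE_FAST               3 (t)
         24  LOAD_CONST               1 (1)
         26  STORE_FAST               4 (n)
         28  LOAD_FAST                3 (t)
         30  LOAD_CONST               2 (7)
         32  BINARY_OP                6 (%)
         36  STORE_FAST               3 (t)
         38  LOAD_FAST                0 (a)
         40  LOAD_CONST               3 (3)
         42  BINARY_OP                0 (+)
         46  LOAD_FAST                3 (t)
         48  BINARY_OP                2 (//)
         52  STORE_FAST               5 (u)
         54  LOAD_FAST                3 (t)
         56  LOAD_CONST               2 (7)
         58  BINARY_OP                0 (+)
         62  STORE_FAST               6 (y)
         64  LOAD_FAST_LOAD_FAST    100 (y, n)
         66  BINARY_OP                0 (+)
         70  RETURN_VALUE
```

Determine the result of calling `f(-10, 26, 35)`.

LOAD_FAST_LOAD_FAST b,b → push 26,26. Stack: [26, 26]
BINARY_OP * → 26 * 26 = 676. Stack: [676]
LOAD_FAST b → push 26. Stack: [676, 26]
BINARY_OP + → 676 + 26 = 702. Stack: [702]
STORE_FAST t → t=702. Stack: []
LOAD_FAST_LOAD_FAST a,b → push -10,26. Stack: [-10, 26]
BINARY_OP + → -10 + 26 = 16. Stack: [16]
STORE_FAST t → t=16. Stack: []
LOAD_CONST → push 1. Stack: [1]
STORE_FAST n → n=1. Stack: []
LOAD_FAST t → push 16. Stack: [16]
LOAD_CONST → push 7. Stack: [16, 7]
BINARY_OP % → 16 % 7 = 2. Stack: [2]
STORE_FAST t → t=2. Stack: []
LOAD_FAST a → push -10. Stack: [-10]
LOAD_CONST → push 3. Stack: [-10, 3]
BINARY_OP + → -10 + 3 = -7. Stack: [-7]
LOAD_FAST t → push 2. Stack: [-7, 2]
BINARY_OP // → -7 // 2 = -4. Stack: [-4]
STORE_FAST u → u=-4. Stack: []
LOAD_FAST t → push 2. Stack: [2]
LOAD_CONST → push 7. Stack: [2, 7]
BINARY_OP + → 2 + 7 = 9. Stack: [9]
STORE_FAST y → y=9. Stack: []
LOAD_FAST_LOAD_FAST y,n → push 9,1. Stack: [9, 1]
BINARY_OP + → 9 + 1 = 10. Stack: [10]
RETURN_VALUE → return 10.

10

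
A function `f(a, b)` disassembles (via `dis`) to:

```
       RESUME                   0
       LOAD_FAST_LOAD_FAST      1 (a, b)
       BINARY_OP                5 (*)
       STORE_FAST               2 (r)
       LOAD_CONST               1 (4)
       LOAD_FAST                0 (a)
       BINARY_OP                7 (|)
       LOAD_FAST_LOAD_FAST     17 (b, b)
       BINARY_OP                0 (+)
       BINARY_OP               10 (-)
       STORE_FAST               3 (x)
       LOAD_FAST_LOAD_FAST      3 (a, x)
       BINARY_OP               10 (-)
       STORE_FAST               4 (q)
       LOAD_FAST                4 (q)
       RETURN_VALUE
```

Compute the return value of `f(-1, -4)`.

LOAD_FAST_LOAD_FAST a,b → push -1,-4. Stack: [-1, -4]
BINARY_OP * → -1 * -4 = 4. Stack: [4]
STORE_FAST r → r=4. Stack: []
LOAD_CONST → push 4. Stack: [4]
LOAD_FAST a → push -1. Stack: [4, -1]
BINARY_OP | → 4 | -1 = -1. Stack: [-1]
LOAD_FAST_LOAD_FAST b,b → push -4,-4. Stack: [-1, -4, -4]
BINARY_OP + → -4 + -4 = -8. Stack: [-1, -8]
BINARY_OP - → -1 - -8 = 7. Stack: [7]
STORE_FAST x → x=7. Stack: []
LOAD_FAST_LOAD_FAST a,x → push -1,7. Stack: [-1, 7]
BINARY_OP - → -1 - 7 = -8. Stack: [-8]
STORE_FAST q → q=-8. Stack: []
LOAD_FAST q → push -8. Stack: [-8]
RETURN_VALUE → return -8.

-8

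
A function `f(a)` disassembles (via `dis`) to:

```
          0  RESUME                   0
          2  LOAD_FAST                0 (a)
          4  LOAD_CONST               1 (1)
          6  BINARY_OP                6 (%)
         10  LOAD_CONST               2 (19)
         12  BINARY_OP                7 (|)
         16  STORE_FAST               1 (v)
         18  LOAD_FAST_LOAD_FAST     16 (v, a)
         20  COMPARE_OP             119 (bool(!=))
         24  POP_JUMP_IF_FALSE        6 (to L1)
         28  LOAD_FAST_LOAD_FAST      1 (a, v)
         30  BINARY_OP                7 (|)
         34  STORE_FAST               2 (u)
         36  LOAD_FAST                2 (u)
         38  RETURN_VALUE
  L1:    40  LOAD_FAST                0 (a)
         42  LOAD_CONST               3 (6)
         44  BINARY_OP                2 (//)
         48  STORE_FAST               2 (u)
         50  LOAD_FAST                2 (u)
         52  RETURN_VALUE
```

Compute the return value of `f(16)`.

19

LOAD_FAST a → push 16. Stack: [16]
LOAD_CONST → push 1. Stack: [16, 1]
BINARY_OP % → 16 % 1 = 0. Stack: [0]
LOAD_CONST → push 19. Stack: [0, 19]
BINARY_OP | → 0 | 19 = 19. Stack: [19]
STORE_FAST v → v=19. Stack: []
LOAD_FAST_LOAD_FAST v,a → push 19,16. Stack: [19, 16]
COMPARE_OP bool(!=) → 19 vs 16 = True. Stack: [True]
POP_JUMP_IF_FALSE → pop True; no jump. Stack: []
LOAD_FAST_LOAD_FAST a,v → push 16,19. Stack: [16, 19]
BINARY_OP | → 16 | 19 = 19. Stack: [19]
STORE_FAST u → u=19. Stack: []
LOAD_FAST u → push 19. Stack: [19]
RETURN_VALUE → return 19.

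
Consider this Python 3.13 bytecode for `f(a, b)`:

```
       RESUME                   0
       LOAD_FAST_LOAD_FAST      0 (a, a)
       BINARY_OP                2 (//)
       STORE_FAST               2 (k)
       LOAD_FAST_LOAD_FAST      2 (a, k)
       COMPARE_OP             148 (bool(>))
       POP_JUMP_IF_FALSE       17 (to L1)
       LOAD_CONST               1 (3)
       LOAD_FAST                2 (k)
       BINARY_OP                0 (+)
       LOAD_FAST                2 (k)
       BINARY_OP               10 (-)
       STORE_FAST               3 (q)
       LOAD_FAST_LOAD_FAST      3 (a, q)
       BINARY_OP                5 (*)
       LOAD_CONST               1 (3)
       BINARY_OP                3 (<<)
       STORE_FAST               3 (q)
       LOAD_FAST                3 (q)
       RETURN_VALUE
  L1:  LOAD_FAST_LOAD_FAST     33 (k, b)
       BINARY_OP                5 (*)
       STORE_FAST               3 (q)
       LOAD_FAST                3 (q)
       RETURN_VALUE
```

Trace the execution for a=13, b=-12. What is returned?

312

LOAD_FAST_LOAD_FAST a,a → push 13,13. Stack: [13, 13]
BINARY_OP // → 13 // 13 = 1. Stack: [1]
STORE_FAST k → k=1. Stack: []
LOAD_FAST_LOAD_FAST a,k → push 13,1. Stack: [13, 1]
COMPARE_OP bool(>) → 13 vs 1 = True. Stack: [True]
POP_JUMP_IF_FALSE → pop True; no jump. Stack: []
LOAD_CONST → push 3. Stack: [3]
LOAD_FAST k → push 1. Stack: [3, 1]
BINARY_OP + → 3 + 1 = 4. Stack: [4]
LOAD_FAST k → push 1. Stack: [4, 1]
BINARY_OP - → 4 - 1 = 3. Stack: [3]
STORE_FAST q → q=3. Stack: []
LOAD_FAST_LOAD_FAST a,q → push 13,3. Stack: [13, 3]
BINARY_OP * → 13 * 3 = 39. Stack: [39]
LOAD_CONST → push 3. Stack: [39, 3]
BINARY_OP << → 39 << 3 = 312. Stack: [312]
STORE_FAST q → q=312. Stack: []
LOAD_FAST q → push 312. Stack: [312]
RETURN_VALUE → return 312.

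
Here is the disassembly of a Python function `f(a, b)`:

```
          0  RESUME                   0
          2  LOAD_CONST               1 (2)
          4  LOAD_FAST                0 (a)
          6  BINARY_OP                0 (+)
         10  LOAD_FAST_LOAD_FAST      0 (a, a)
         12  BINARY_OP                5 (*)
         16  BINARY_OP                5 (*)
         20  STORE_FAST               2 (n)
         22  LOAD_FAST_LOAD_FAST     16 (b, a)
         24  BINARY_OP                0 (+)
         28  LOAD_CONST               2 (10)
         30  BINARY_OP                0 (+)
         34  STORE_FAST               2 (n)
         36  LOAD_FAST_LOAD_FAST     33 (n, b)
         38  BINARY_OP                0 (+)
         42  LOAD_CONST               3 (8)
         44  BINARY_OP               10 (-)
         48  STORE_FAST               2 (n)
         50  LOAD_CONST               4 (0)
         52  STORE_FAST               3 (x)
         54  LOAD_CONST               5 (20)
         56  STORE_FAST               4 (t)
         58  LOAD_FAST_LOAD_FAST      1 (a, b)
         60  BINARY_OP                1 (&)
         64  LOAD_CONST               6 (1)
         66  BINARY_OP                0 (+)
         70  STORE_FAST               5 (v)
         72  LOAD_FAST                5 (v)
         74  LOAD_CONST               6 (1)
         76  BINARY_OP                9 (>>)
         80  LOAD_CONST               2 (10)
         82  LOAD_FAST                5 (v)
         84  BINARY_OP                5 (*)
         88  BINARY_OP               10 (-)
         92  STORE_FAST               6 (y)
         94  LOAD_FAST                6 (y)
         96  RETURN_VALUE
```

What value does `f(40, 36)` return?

LOAD_CONST → push 2. Stack: [2]
LOAD_FAST a → push 40. Stack: [2, 40]
BINARY_OP + → 2 + 40 = 42. Stack: [42]
LOAD_FAST_LOAD_FAST a,a → push 40,40. Stack: [42, 40, 40]
BINARY_OP * → 40 * 40 = 1600. Stack: [42, 1600]
BINARY_OP * → 42 * 1600 = 67200. Stack: [67200]
STORE_FAST n → n=67200. Stack: []
LOAD_FAST_LOAD_FAST b,a → push 36,40. Stack: [36, 40]
BINARY_OP + → 36 + 40 = 76. Stack: [76]
LOAD_CONST → push 10. Stack: [76, 10]
BINARY_OP + → 76 + 10 = 86. Stack: [86]
STORE_FAST n → n=86. Stack: []
LOAD_FAST_LOAD_FAST n,b → push 86,36. Stack: [86, 36]
BINARY_OP + → 86 + 36 = 122. Stack: [122]
LOAD_CONST → push 8. Stack: [122, 8]
BINARY_OP - → 122 - 8 = 114. Stack: [114]
STORE_FAST n → n=114. Stack: []
LOAD_CONST → push 0. Stack: [0]
STORE_FAST x → x=0. Stack: []
LOAD_CONST → push 20. Stack: [20]
STORE_FAST t → t=20. Stack: []
LOAD_FAST_LOAD_FAST a,b → push 40,36. Stack: [40, 36]
BINARY_OP & → 40 & 36 = 32. Stack: [32]
LOAD_CONST → push 1. Stack: [32, 1]
BINARY_OP + → 32 + 1 = 33. Stack: [33]
STORE_FAST v → v=33. Stack: []
LOAD_FAST v → push 33. Stack: [33]
LOAD_CONST → push 1. Stack: [33, 1]
BINARY_OP >> → 33 >> 1 = 16. Stack: [16]
LOAD_CONST → push 10. Stack: [16, 10]
LOAD_FAST v → push 33. Stack: [16, 10, 33]
BINARY_OP * → 10 * 33 = 330. Stack: [16, 330]
BINARY_OP - → 16 - 330 = -314. Stack: [-314]
STORE_FAST y → y=-314. Stack: []
LOAD_FAST y → push -314. Stack: [-314]
RETURN_VALUE → return -314.

-314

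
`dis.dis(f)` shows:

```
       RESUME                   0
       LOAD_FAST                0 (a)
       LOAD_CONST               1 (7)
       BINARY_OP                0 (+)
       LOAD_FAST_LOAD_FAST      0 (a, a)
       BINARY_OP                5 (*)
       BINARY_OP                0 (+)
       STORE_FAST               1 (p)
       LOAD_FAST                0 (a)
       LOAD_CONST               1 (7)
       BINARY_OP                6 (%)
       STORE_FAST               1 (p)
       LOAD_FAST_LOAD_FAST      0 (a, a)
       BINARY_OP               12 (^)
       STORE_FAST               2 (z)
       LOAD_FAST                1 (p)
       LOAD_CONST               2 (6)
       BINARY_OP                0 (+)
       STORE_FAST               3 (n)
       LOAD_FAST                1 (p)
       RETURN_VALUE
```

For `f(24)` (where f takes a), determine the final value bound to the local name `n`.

9

LOAD_FAST a → push 24. Stack: [24]
LOAD_CONST → push 7. Stack: [24, 7]
BINARY_OP + → 24 + 7 = 31. Stack: [31]
LOAD_FAST_LOAD_FAST a,a → push 24,24. Stack: [31, 24, 24]
BINARY_OP * → 24 * 24 = 576. Stack: [31, 576]
BINARY_OP + → 31 + 576 = 607. Stack: [607]
STORE_FAST p → p=607. Stack: []
LOAD_FAST a → push 24. Stack: [24]
LOAD_CONST → push 7. Stack: [24, 7]
BINARY_OP % → 24 % 7 = 3. Stack: [3]
STORE_FAST p → p=3. Stack: []
LOAD_FAST_LOAD_FAST a,a → push 24,24. Stack: [24, 24]
BINARY_OP ^ → 24 ^ 24 = 0. Stack: [0]
STORE_FAST z → z=0. Stack: []
LOAD_FAST p → push 3. Stack: [3]
LOAD_CONST → push 6. Stack: [3, 6]
BINARY_OP + → 3 + 6 = 9. Stack: [9]
STORE_FAST n → n=9. Stack: []
LOAD_FAST p → push 3. Stack: [3]
RETURN_VALUE → return 3.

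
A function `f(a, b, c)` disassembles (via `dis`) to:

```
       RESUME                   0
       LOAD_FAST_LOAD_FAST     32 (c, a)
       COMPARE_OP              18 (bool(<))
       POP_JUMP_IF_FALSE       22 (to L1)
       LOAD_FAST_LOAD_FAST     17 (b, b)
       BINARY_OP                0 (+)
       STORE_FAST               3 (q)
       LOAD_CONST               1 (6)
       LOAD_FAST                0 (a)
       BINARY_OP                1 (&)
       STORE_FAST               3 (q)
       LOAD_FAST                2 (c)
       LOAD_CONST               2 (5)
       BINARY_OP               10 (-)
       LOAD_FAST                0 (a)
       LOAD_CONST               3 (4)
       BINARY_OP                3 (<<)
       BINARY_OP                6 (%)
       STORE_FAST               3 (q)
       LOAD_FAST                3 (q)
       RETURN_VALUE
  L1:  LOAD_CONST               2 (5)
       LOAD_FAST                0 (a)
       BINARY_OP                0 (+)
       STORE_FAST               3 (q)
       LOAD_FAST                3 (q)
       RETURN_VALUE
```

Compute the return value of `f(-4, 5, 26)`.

1

LOAD_FAST_LOAD_FAST c,a → push 26,-4. Stack: [26, -4]
COMPARE_OP bool(<) → 26 vs -4 = False. Stack: [False]
POP_JUMP_IF_FALSE → pop False; jump. Stack: []
LOAD_CONST → push 5. Stack: [5]
LOAD_FAST a → push -4. Stack: [5, -4]
BINARY_OP + → 5 + -4 = 1. Stack: [1]
STORE_FAST q → q=1. Stack: []
LOAD_FAST q → push 1. Stack: [1]
RETURN_VALUE → return 1.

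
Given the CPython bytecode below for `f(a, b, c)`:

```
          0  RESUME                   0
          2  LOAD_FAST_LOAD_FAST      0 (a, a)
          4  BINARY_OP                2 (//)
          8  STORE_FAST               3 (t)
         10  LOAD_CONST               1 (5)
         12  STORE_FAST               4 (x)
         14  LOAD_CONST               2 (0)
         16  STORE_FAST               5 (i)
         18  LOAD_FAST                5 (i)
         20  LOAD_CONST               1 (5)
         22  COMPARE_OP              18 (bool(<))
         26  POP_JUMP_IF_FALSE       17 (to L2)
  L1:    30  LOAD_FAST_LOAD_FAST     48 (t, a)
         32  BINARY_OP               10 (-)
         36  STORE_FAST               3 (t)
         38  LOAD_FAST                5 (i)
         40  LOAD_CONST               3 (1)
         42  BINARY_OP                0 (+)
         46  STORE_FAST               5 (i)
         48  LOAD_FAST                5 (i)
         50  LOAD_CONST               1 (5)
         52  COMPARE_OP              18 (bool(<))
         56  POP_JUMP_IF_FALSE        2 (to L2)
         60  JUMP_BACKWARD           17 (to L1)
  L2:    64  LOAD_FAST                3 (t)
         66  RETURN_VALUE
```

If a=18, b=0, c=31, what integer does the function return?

LOAD_FAST_LOAD_FAST a,a → push 18,18
BINARY_OP // → 18 // 18 = 1
STORE_FAST t → t=1
LOAD_CONST → push 5
STORE_FAST x → x=5
LOAD_CONST → push 0
STORE_FAST i → i=0
LOAD_FAST i → push 0
LOAD_CONST → push 5
COMPARE_OP bool(<) → 0 vs 5 = True
POP_JUMP_IF_FALSE → pop True; no jump
LOAD_FAST_LOAD_FAST t,a → push 1,18
BINARY_OP - → 1 - 18 = -17
STORE_FAST t → t=-17
LOAD_FAST i → push 0
LOAD_CONST → push 1
BINARY_OP + → 0 + 1 = 1
STORE_FAST i → i=1
LOAD_FAST i → push 1
LOAD_CONST → push 5
COMPARE_OP bool(<) → 1 vs 5 = True
POP_JUMP_IF_FALSE → pop True; no jump
LOAD_FAST_LOAD_FAST t,a → push -17,18
BINARY_OP - → -17 - 18 = -35
STORE_FAST t → t=-35
LOAD_FAST i → push 1
LOAD_CONST → push 1
BINARY_OP + → 1 + 1 = 2
STORE_FAST i → i=2
LOAD_FAST i → push 2
LOAD_CONST → push 5
COMPARE_OP bool(<) → 2 vs 5 = True
POP_JUMP_IF_FALSE → pop True; no jump
LOAD_FAST_LOAD_FAST t,a → push -35,18
BINARY_OP - → -35 - 18 = -53
STORE_FAST t → t=-53
LOAD_FAST i → push 2
LOAD_CONST → push 1
BINARY_OP + → 2 + 1 = 3
STORE_FAST i → i=3
LOAD_FAST i → push 3
LOAD_CONST → push 5
COMPARE_OP bool(<) → 3 vs 5 = True
POP_JUMP_IF_FALSE → pop True; no jump
LOAD_FAST_LOAD_FAST t,a → push -53,18
BINARY_OP - → -53 - 18 = -71
STORE_FAST t → t=-71
LOAD_FAST i → push 3
LOAD_CONST → push 1
BINARY_OP + → 3 + 1 = 4
STORE_FAST i → i=4
LOAD_FAST i → push 4
LOAD_CONST → push 5
COMPARE_OP bool(<) → 4 vs 5 = True
POP_JUMP_IF_FALSE → pop True; no jump
LOAD_FAST_LOAD_FAST t,a → push -71,18
BINARY_OP - → -71 - 18 = -89
STORE_FAST t → t=-89
LOAD_FAST i → push 4
LOAD_CONST → push 1
BINARY_OP + → 4 + 1 = 5
STORE_FAST i → i=5
LOAD_FAST i → push 5
LOAD_CONST → push 5
COMPARE_OP bool(<) → 5 vs 5 = False
POP_JUMP_IF_FALSE → pop False; jump
LOAD_FAST t → push -89
RETURN_VALUE → return -89.

-89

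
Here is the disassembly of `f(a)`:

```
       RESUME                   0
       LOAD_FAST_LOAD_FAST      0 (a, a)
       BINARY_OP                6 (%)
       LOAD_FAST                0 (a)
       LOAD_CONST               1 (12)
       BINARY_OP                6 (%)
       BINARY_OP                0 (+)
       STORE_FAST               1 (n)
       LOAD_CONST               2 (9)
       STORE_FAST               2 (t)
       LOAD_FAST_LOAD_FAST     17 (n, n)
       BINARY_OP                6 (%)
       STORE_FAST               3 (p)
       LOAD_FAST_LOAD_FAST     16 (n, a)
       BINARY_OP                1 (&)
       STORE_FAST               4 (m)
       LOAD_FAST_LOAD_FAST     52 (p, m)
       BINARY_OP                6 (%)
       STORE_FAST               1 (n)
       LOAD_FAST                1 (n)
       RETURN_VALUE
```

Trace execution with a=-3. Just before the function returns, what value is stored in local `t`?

LOAD_FAST_LOAD_FAST a,a → push -3,-3. Stack: [-3, -3]
BINARY_OP % → -3 % -3 = 0. Stack: [0]
LOAD_FAST a → push -3. Stack: [0, -3]
LOAD_CONST → push 12. Stack: [0, -3, 12]
BINARY_OP % → -3 % 12 = 9. Stack: [0, 9]
BINARY_OP + → 0 + 9 = 9. Stack: [9]
STORE_FAST n → n=9. Stack: []
LOAD_CONST → push 9. Stack: [9]
STORE_FAST t → t=9. Stack: []
LOAD_FAST_LOAD_FAST n,n → push 9,9. Stack: [9, 9]
BINARY_OP % → 9 % 9 = 0. Stack: [0]
STORE_FAST p → p=0. Stack: []
LOAD_FAST_LOAD_FAST n,a → push 9,-3. Stack: [9, -3]
BINARY_OP & → 9 & -3 = 9. Stack: [9]
STORE_FAST m → m=9. Stack: []
LOAD_FAST_LOAD_FAST p,m → push 0,9. Stack: [0, 9]
BINARY_OP % → 0 % 9 = 0. Stack: [0]
STORE_FAST n → n=0. Stack: []
LOAD_FAST n → push 0. Stack: [0]
RETURN_VALUE → return 0.

9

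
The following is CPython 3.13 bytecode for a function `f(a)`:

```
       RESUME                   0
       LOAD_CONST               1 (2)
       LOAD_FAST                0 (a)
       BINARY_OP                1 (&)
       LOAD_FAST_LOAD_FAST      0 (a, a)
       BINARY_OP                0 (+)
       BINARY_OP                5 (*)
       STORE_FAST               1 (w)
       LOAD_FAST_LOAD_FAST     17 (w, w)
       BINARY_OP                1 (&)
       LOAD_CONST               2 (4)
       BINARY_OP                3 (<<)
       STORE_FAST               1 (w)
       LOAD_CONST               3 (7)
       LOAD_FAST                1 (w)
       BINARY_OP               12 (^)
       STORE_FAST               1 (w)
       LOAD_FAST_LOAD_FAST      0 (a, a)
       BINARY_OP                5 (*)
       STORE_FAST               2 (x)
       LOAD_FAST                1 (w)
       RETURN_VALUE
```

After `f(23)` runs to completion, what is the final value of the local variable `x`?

529

LOAD_CONST → push 2. Stack: [2]
LOAD_FAST a → push 23. Stack: [2, 23]
BINARY_OP & → 2 & 23 = 2. Stack: [2]
LOAD_FAST_LOAD_FAST a,a → push 23,23. Stack: [2, 23, 23]
BINARY_OP + → 23 + 23 = 46. Stack: [2, 46]
BINARY_OP * → 2 * 46 = 92. Stack: [92]
STORE_FAST w → w=92. Stack: []
LOAD_FAST_LOAD_FAST w,w → push 92,92. Stack: [92, 92]
BINARY_OP & → 92 & 92 = 92. Stack: [92]
LOAD_CONST → push 4. Stack: [92, 4]
BINARY_OP << → 92 << 4 = 1472. Stack: [1472]
STORE_FAST w → w=1472. Stack: []
LOAD_CONST → push 7. Stack: [7]
LOAD_FAST w → push 1472. Stack: [7, 1472]
BINARY_OP ^ → 7 ^ 1472 = 1479. Stack: [1479]
STORE_FAST w → w=1479. Stack: []
LOAD_FAST_LOAD_FAST a,a → push 23,23. Stack: [23, 23]
BINARY_OP * → 23 * 23 = 529. Stack: [529]
STORE_FAST x → x=529. Stack: []
LOAD_FAST w → push 1479. Stack: [1479]
RETURN_VALUE → return 1479.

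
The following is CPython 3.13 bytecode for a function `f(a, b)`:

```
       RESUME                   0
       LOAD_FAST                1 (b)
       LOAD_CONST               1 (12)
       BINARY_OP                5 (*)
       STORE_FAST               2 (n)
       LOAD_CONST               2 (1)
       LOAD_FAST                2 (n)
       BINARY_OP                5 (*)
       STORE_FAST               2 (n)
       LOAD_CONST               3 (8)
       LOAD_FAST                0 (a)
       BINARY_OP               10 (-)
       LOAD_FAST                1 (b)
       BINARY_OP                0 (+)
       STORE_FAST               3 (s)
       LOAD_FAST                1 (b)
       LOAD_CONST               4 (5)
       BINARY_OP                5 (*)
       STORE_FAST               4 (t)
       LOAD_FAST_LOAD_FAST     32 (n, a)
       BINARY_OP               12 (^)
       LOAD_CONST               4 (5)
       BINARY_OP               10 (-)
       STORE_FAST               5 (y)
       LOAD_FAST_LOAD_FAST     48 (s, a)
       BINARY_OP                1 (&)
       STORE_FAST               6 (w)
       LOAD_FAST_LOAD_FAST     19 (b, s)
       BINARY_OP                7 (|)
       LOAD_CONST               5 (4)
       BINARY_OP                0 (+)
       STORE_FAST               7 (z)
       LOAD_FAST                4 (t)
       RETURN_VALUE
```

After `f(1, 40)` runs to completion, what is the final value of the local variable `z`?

51

LOAD_FAST b → push 40. Stack: [40]
LOAD_CONST → push 12. Stack: [40, 12]
BINARY_OP * → 40 * 12 = 480. Stack: [480]
STORE_FAST n → n=480. Stack: []
LOAD_CONST → push 1. Stack: [1]
LOAD_FAST n → push 480. Stack: [1, 480]
BINARY_OP * → 1 * 480 = 480. Stack: [480]
STORE_FAST n → n=480. Stack: []
LOAD_CONST → push 8. Stack: [8]
LOAD_FAST a → push 1. Stack: [8, 1]
BINARY_OP - → 8 - 1 = 7. Stack: [7]
LOAD_FAST b → push 40. Stack: [7, 40]
BINARY_OP + → 7 + 40 = 47. Stack: [47]
STORE_FAST s → s=47. Stack: []
LOAD_FAST b → push 40. Stack: [40]
LOAD_CONST → push 5. Stack: [40, 5]
BINARY_OP * → 40 * 5 = 200. Stack: [200]
STORE_FAST t → t=200. Stack: []
LOAD_FAST_LOAD_FAST n,a → push 480,1. Stack: [480, 1]
BINARY_OP ^ → 480 ^ 1 = 481. Stack: [481]
LOAD_CONST → push 5. Stack: [481, 5]
BINARY_OP - → 481 - 5 = 476. Stack: [476]
STORE_FAST y → y=476. Stack: []
LOAD_FAST_LOAD_FAST s,a → push 47,1. Stack: [47, 1]
BINARY_OP & → 47 & 1 = 1. Stack: [1]
STORE_FAST w → w=1. Stack: []
LOAD_FAST_LOAD_FAST b,s → push 40,47. Stack: [40, 47]
BINARY_OP | → 40 | 47 = 47. Stack: [47]
LOAD_CONST → push 4. Stack: [47, 4]
BINARY_OP + → 47 + 4 = 51. Stack: [51]
STORE_FAST z → z=51. Stack: []
LOAD_FAST t → push 200. Stack: [200]
RETURN_VALUE → return 200.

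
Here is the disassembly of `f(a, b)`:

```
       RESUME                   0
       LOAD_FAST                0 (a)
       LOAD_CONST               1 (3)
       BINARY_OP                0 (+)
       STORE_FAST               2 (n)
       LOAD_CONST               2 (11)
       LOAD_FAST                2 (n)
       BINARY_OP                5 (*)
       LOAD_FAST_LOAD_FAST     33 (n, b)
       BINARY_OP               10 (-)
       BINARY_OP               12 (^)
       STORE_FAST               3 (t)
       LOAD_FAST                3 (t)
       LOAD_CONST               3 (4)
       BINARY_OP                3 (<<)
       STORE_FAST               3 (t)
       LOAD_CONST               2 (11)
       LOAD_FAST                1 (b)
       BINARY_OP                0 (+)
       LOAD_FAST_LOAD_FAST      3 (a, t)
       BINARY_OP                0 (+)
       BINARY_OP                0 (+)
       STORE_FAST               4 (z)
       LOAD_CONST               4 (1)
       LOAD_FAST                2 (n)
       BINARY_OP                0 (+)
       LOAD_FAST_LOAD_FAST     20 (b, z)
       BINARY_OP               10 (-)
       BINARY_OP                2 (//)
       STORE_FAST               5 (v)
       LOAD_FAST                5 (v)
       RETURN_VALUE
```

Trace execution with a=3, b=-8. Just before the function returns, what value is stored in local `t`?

1216

LOAD_FAST a → push 3. Stack: [3]
LOAD_CONST → push 3. Stack: [3, 3]
BINARY_OP + → 3 + 3 = 6. Stack: [6]
STORE_FAST n → n=6. Stack: []
LOAD_CONST → push 11. Stack: [11]
LOAD_FAST n → push 6. Stack: [11, 6]
BINARY_OP * → 11 * 6 = 66. Stack: [66]
LOAD_FAST_LOAD_FAST n,b → push 6,-8. Stack: [66, 6, -8]
BINARY_OP - → 6 - -8 = 14. Stack: [66, 14]
BINARY_OP ^ → 66 ^ 14 = 76. Stack: [76]
STORE_FAST t → t=76. Stack: []
LOAD_FAST t → push 76. Stack: [76]
LOAD_CONST → push 4. Stack: [76, 4]
BINARY_OP << → 76 << 4 = 1216. Stack: [1216]
STORE_FAST t → t=1216. Stack: []
LOAD_CONST → push 11. Stack: [11]
LOAD_FAST b → push -8. Stack: [11, -8]
BINARY_OP + → 11 + -8 = 3. Stack: [3]
LOAD_FAST_LOAD_FAST a,t → push 3,1216. Stack: [3, 3, 1216]
BINARY_OP + → 3 + 1216 = 1219. Stack: [3, 1219]
BINARY_OP + → 3 + 1219 = 1222. Stack: [1222]
STORE_FAST z → z=1222. Stack: []
LOAD_CONST → push 1. Stack: [1]
LOAD_FAST n → push 6. Stack: [1, 6]
BINARY_OP + → 1 + 6 = 7. Stack: [7]
LOAD_FAST_LOAD_FAST b,z → push -8,1222. Stack: [7, -8, 1222]
BINARY_OP - → -8 - 1222 = -1230. Stack: [7, -1230]
BINARY_OP // → 7 // -1230 = -1. Stack: [-1]
STORE_FAST v → v=-1. Stack: []
LOAD_FAST v → push -1. Stack: [-1]
RETURN_VALUE → return -1.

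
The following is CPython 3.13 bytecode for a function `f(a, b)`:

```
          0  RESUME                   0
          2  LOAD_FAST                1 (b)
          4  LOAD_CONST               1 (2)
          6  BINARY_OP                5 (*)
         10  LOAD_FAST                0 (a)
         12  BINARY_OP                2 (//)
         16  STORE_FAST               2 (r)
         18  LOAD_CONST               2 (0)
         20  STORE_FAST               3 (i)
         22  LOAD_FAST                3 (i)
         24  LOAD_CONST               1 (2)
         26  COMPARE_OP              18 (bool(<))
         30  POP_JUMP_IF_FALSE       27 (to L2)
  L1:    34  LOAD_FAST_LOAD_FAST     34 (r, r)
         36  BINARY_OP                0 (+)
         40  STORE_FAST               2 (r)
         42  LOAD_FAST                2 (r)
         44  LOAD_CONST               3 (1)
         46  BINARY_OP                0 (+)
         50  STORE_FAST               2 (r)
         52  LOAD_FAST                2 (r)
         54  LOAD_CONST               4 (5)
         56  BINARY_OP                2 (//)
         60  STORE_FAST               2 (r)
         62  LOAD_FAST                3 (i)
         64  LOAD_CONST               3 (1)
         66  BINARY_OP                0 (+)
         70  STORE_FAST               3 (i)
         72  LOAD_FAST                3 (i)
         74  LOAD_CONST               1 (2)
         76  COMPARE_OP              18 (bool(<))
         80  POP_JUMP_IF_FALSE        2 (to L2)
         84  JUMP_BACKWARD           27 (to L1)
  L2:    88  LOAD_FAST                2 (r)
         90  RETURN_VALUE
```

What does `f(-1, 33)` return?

LOAD_FAST b → push 33. Stack: [33]
LOAD_CONST → push 2. Stack: [33, 2]
BINARY_OP * → 33 * 2 = 66. Stack: [66]
LOAD_FAST a → push -1. Stack: [66, -1]
BINARY_OP // → 66 // -1 = -66. Stack: [-66]
STORE_FAST r → r=-66. Stack: []
LOAD_CONST → push 0. Stack: [0]
STORE_FAST i → i=0. Stack: []
LOAD_FAST i → push 0. Stack: [0]
LOAD_CONST → push 2. Stack: [0, 2]
COMPARE_OP bool(<) → 0 vs 2 = True. Stack: [True]
POP_JUMP_IF_FALSE → pop True; no jump. Stack: []
LOAD_FAST_LOAD_FAST r,r → push -66,-66. Stack: [-66, -66]
BINARY_OP + → -66 + -66 = -132. Stack: [-132]
STORE_FAST r → r=-132. Stack: []
LOAD_FAST r → push -132. Stack: [-132]
LOAD_CONST → push 1. Stack: [-132, 1]
BINARY_OP + → -132 + 1 = -131. Stack: [-131]
STORE_FAST r → r=-131. Stack: []
LOAD_FAST r → push -131. Stack: [-131]
LOAD_CONST → push 5. Stack: [-131, 5]
BINARY_OP // → -131 // 5 = -27. Stack: [-27]
STORE_FAST r → r=-27. Stack: []
LOAD_FAST i → push 0. Stack: [0]
LOAD_CONST → push 1. Stack: [0, 1]
BINARY_OP + → 0 + 1 = 1. Stack: [1]
STORE_FAST i → i=1. Stack: []
LOAD_FAST i → push 1. Stack: [1]
LOAD_CONST → push 2. Stack: [1, 2]
COMPARE_OP bool(<) → 1 vs 2 = True. Stack: [True]
POP_JUMP_IF_FALSE → pop True; no jump. Stack: []
LOAD_FAST_LOAD_FAST r,r → push -27,-27. Stack: [-27, -27]
BINARY_OP + → -27 + -27 = -54. Stack: [-54]
STORE_FAST r → r=-54. Stack: []
LOAD_FAST r → push -54. Stack: [-54]
LOAD_CONST → push 1. Stack: [-54, 1]
BINARY_OP + → -54 + 1 = -53. Stack: [-53]
STORE_FAST r → r=-53. Stack: []
LOAD_FAST r → push -53. Stack: [-53]
LOAD_CONST → push 5. Stack: [-53, 5]
BINARY_OP // → -53 // 5 = -11. Stack: [-11]
STORE_FAST r → r=-11. Stack: []
LOAD_FAST i → push 1. Stack: [1]
LOAD_CONST → push 1. Stack: [1, 1]
BINARY_OP + → 1 + 1 = 2. Stack: [2]
STORE_FAST i → i=2. Stack: []
LOAD_FAST i → push 2. Stack: [2]
LOAD_CONST → push 2. Stack: [2, 2]
COMPARE_OP bool(<) → 2 vs 2 = False. Stack: [False]
POP_JUMP_IF_FALSE → pop False; jump. Stack: []
LOAD_FAST r → push -11. Stack: [-11]
RETURN_VALUE → return -11.

-11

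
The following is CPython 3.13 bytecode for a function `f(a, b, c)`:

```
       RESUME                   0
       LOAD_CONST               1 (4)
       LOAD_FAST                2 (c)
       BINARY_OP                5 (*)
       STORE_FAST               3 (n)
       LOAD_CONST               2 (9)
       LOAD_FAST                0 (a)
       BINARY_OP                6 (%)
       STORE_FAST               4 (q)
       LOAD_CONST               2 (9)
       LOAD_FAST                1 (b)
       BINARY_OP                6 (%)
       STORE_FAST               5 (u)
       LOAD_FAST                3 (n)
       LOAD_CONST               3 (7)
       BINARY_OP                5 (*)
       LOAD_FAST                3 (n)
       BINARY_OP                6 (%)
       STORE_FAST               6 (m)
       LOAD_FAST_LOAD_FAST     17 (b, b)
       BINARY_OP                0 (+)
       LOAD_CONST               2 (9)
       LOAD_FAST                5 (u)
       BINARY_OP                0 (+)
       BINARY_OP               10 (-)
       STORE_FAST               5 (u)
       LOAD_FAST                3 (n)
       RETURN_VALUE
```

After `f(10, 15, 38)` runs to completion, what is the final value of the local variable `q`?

9

LOAD_CONST → push 4. Stack: [4]
LOAD_FAST c → push 38. Stack: [4, 38]
BINARY_OP * → 4 * 38 = 152. Stack: [152]
STORE_FAST n → n=152. Stack: []
LOAD_CONST → push 9. Stack: [9]
LOAD_FAST a → push 10. Stack: [9, 10]
BINARY_OP % → 9 % 10 = 9. Stack: [9]
STORE_FAST q → q=9. Stack: []
LOAD_CONST → push 9. Stack: [9]
LOAD_FAST b → push 15. Stack: [9, 15]
BINARY_OP % → 9 % 15 = 9. Stack: [9]
STORE_FAST u → u=9. Stack: []
LOAD_FAST n → push 152. Stack: [152]
LOAD_CONST → push 7. Stack: [152, 7]
BINARY_OP * → 152 * 7 = 1064. Stack: [1064]
LOAD_FAST n → push 152. Stack: [1064, 152]
BINARY_OP % → 1064 % 152 = 0. Stack: [0]
STORE_FAST m → m=0. Stack: []
LOAD_FAST_LOAD_FAST b,b → push 15,15. Stack: [15, 15]
BINARY_OP + → 15 + 15 = 30. Stack: [30]
LOAD_CONST → push 9. Stack: [30, 9]
LOAD_FAST u → push 9. Stack: [30, 9, 9]
BINARY_OP + → 9 + 9 = 18. Stack: [30, 18]
BINARY_OP - → 30 - 18 = 12. Stack: [12]
STORE_FAST u → u=12. Stack: []
LOAD_FAST n → push 152. Stack: [152]
RETURN_VALUE → return 152.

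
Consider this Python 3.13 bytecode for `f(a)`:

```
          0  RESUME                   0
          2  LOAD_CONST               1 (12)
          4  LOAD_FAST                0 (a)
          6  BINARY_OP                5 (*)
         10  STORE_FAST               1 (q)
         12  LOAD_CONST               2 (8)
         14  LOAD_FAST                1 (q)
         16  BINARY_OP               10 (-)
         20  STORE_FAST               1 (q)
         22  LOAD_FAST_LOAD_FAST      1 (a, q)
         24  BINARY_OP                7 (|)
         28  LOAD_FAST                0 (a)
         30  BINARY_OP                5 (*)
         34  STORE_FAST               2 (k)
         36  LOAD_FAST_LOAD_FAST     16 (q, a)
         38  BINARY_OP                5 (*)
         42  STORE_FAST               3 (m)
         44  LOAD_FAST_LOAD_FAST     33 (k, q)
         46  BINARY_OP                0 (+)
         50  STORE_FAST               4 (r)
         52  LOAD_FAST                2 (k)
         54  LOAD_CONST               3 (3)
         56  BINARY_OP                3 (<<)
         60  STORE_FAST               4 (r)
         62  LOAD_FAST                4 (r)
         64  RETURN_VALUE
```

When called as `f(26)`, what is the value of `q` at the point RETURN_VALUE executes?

-304

LOAD_CONST → push 12. Stack: [12]
LOAD_FAST a → push 26. Stack: [12, 26]
BINARY_OP * → 12 * 26 = 312. Stack: [312]
STORE_FAST q → q=312. Stack: []
LOAD_CONST → push 8. Stack: [8]
LOAD_FAST q → push 312. Stack: [8, 312]
BINARY_OP - → 8 - 312 = -304. Stack: [-304]
STORE_FAST q → q=-304. Stack: []
LOAD_FAST_LOAD_FAST a,q → push 26,-304. Stack: [26, -304]
BINARY_OP | → 26 | -304 = -294. Stack: [-294]
LOAD_FAST a → push 26. Stack: [-294, 26]
BINARY_OP * → -294 * 26 = -7644. Stack: [-7644]
STORE_FAST k → k=-7644. Stack: []
LOAD_FAST_LOAD_FAST q,a → push -304,26. Stack: [-304, 26]
BINARY_OP * → -304 * 26 = -7904. Stack: [-7904]
STORE_FAST m → m=-7904. Stack: []
LOAD_FAST_LOAD_FAST k,q → push -7644,-304. Stack: [-7644, -304]
BINARY_OP + → -7644 + -304 = -7948. Stack: [-7948]
STORE_FAST r → r=-7948. Stack: []
LOAD_FAST k → push -7644. Stack: [-7644]
LOAD_CONST → push 3. Stack: [-7644, 3]
BINARY_OP << → -7644 << 3 = -61152. Stack: [-61152]
STORE_FAST r → r=-61152. Stack: []
LOAD_FAST r → push -61152. Stack: [-61152]
RETURN_VALUE → return -61152.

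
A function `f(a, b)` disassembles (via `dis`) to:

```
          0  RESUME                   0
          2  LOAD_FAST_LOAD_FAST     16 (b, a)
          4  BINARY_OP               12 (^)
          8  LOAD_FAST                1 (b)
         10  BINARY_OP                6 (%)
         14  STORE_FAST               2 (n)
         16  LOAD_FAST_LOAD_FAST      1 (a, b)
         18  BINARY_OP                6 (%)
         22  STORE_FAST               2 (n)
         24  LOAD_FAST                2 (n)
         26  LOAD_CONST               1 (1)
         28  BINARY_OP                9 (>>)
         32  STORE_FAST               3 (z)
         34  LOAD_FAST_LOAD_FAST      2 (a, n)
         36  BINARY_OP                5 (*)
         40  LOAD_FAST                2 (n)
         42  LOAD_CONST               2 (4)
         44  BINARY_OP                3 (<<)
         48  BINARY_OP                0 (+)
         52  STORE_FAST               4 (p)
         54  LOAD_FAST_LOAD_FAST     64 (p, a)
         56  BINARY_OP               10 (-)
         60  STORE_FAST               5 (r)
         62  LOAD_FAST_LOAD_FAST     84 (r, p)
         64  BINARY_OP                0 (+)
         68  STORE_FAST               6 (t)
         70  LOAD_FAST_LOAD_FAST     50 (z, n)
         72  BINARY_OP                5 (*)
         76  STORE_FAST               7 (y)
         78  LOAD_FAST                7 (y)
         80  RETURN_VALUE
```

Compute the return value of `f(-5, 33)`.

LOAD_FAST_LOAD_FAST b,a → push 33,-5. Stack: [33, -5]
BINARY_OP ^ → 33 ^ -5 = -38. Stack: [-38]
LOAD_FAST b → push 33. Stack: [-38, 33]
BINARY_OP % → -38 % 33 = 28. Stack: [28]
STORE_FAST n → n=28. Stack: []
LOAD_FAST_LOAD_FAST a,b → push -5,33. Stack: [-5, 33]
BINARY_OP % → -5 % 33 = 28. Stack: [28]
STORE_FAST n → n=28. Stack: []
LOAD_FAST n → push 28. Stack: [28]
LOAD_CONST → push 1. Stack: [28, 1]
BINARY_OP >> → 28 >> 1 = 14. Stack: [14]
STORE_FAST z → z=14. Stack: []
LOAD_FAST_LOAD_FAST a,n → push -5,28. Stack: [-5, 28]
BINARY_OP * → -5 * 28 = -140. Stack: [-140]
LOAD_FAST n → push 28. Stack: [-140, 28]
LOAD_CONST → push 4. Stack: [-140, 28, 4]
BINARY_OP << → 28 << 4 = 448. Stack: [-140, 448]
BINARY_OP + → -140 + 448 = 308. Stack: [308]
STORE_FAST p → p=308. Stack: []
LOAD_FAST_LOAD_FAST p,a → push 308,-5. Stack: [308, -5]
BINARY_OP - → 308 - -5 = 313. Stack: [313]
STORE_FAST r → r=313. Stack: []
LOAD_FAST_LOAD_FAST r,p → push 313,308. Stack: [313, 308]
BINARY_OP + → 313 + 308 = 621. Stack: [621]
STORE_FAST t → t=621. Stack: []
LOAD_FAST_LOAD_FAST z,n → push 14,28. Stack: [14, 28]
BINARY_OP * → 14 * 28 = 392. Stack: [392]
STORE_FAST y → y=392. Stack: []
LOAD_FAST y → push 392. Stack: [392]
RETURN_VALUE → return 392.

392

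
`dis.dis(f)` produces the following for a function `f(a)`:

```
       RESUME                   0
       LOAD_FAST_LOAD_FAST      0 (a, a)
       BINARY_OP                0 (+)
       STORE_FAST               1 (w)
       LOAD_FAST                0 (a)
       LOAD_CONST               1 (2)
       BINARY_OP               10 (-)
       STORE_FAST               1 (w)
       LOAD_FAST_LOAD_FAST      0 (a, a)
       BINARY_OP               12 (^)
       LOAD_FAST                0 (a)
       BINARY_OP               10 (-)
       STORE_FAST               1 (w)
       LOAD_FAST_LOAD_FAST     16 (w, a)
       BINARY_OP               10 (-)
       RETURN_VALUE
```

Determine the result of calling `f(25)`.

LOAD_FAST_LOAD_FAST a,a → push 25,25. Stack: [25, 25]
BINARY_OP + → 25 + 25 = 50. Stack: [50]
STORE_FAST w → w=50. Stack: []
LOAD_FAST a → push 25. Stack: [25]
LOAD_CONST → push 2. Stack: [25, 2]
BINARY_OP - → 25 - 2 = 23. Stack: [23]
STORE_FAST w → w=23. Stack: []
LOAD_FAST_LOAD_FAST a,a → push 25,25. Stack: [25, 25]
BINARY_OP ^ → 25 ^ 25 = 0. Stack: [0]
LOAD_FAST a → push 25. Stack: [0, 25]
BINARY_OP - → 0 - 25 = -25. Stack: [-25]
STORE_FAST w → w=-25. Stack: []
LOAD_FAST_LOAD_FAST w,a → push -25,25. Stack: [-25, 25]
BINARY_OP - → -25 - 25 = -50. Stack: [-50]
RETURN_VALUE → return -50.

-50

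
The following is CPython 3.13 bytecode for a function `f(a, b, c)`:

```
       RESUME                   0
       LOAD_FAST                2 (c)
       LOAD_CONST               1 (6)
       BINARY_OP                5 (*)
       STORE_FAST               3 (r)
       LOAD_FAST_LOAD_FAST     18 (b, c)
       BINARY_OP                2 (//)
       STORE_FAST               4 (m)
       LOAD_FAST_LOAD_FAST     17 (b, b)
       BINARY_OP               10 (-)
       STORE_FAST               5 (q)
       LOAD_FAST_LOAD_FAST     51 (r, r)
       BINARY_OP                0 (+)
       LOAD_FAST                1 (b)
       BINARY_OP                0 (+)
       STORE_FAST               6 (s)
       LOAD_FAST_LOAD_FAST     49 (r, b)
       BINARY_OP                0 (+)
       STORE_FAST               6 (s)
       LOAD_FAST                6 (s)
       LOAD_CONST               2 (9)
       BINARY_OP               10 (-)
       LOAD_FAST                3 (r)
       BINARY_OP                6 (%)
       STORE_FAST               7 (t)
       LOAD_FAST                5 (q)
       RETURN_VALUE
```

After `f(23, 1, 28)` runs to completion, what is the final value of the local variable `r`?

168

LOAD_FAST c → push 28. Stack: [28]
LOAD_CONST → push 6. Stack: [28, 6]
BINARY_OP * → 28 * 6 = 168. Stack: [168]
STORE_FAST r → r=168. Stack: []
LOAD_FAST_LOAD_FAST b,c → push 1,28. Stack: [1, 28]
BINARY_OP // → 1 // 28 = 0. Stack: [0]
STORE_FAST m → m=0. Stack: []
LOAD_FAST_LOAD_FAST b,b → push 1,1. Stack: [1, 1]
BINARY_OP - → 1 - 1 = 0. Stack: [0]
STORE_FAST q → q=0. Stack: []
LOAD_FAST_LOAD_FAST r,r → push 168,168. Stack: [168, 168]
BINARY_OP + → 168 + 168 = 336. Stack: [336]
LOAD_FAST b → push 1. Stack: [336, 1]
BINARY_OP + → 336 + 1 = 337. Stack: [337]
STORE_FAST s → s=337. Stack: []
LOAD_FAST_LOAD_FAST r,b → push 168,1. Stack: [168, 1]
BINARY_OP + → 168 + 1 = 169. Stack: [169]
STORE_FAST s → s=169. Stack: []
LOAD_FAST s → push 169. Stack: [169]
LOAD_CONST → push 9. Stack: [169, 9]
BINARY_OP - → 169 - 9 = 160. Stack: [160]
LOAD_FAST r → push 168. Stack: [160, 168]
BINARY_OP % → 160 % 168 = 160. Stack: [160]
STORE_FAST t → t=160. Stack: []
LOAD_FAST q → push 0. Stack: [0]
RETURN_VALUE → return 0.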